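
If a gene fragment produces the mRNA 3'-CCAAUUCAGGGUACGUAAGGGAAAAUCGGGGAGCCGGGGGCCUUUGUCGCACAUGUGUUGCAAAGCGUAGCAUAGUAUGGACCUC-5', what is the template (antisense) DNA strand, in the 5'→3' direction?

5'-GGTTAAGTCCCATGCATTCCCTTTTAGCCCCTCGGCCCCCGGAAACAGCGTGTACACAACGTTTCGCATCGTATCATACCTGGAG-3'

Written 5'→3' the mRNA is CUCCAGGUAUGAUACGAUGCGAAACGUUGUGUACACGCUGUUUCCGGGGGCCGAGGGGCUAAAAGGGAAUGCAUGGGACUUAACC, so the coding DNA strand is CTCCAGGTATGATACGATGCGAAACGTTGTGTACACGCTGTTTCCGGGGGCCGAGGGGCTAAAAGGGAATGCATGGGACTTAACC. The template is its reverse complement.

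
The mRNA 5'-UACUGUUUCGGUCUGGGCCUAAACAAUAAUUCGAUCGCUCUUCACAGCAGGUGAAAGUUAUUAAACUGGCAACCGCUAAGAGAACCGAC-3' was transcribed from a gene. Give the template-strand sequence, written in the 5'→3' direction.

5'-GTCGGTTCTCTTAGCGGTTGCCAGTTTAATAACTTTCACCTGCTGTGAAGAGCGATCGAATTATTGTTTAGGCCCAGACCGAAACAGTA-3'

Replace U with T to get the coding DNA strand: TACTGTTTCGGTCTGGGCCTAAACAATAATTCGATCGCTCTTCACAGCAGGTGAAAGTTATTAAACTGGCAACCGCTAAGAGAACCGAC. The template strand is its reverse complement (complement ATGACAAAGCCAGACCCGGATTTGTTATTAAGCTAGCGAGAAGTGTCGTCCACTTTCAATAATTTGACCGTTGGCGATTCTCTTGGCTG, then reverse).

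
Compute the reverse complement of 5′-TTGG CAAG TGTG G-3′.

Complement each base (A↔T, G↔C): AACCGTTCACACC. Then reverse.

5'-CCACACTTGCCAA-3'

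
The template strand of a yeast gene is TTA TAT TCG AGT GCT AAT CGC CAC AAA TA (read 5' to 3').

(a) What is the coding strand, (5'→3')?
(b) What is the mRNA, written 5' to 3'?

(a) 5'-TATTTGTGGCGATTAGCACTCGAATATAA-3'
(b) 5'-UAUUUGUGGCGAUUAGCACUCGAAUAUAA-3'

(a) The coding strand is the reverse complement of the template: complement AATATAAGCTCACGATTAGCGGTGTTTAT, then reverse.
(b) mRNA has the coding-strand sequence with T→U.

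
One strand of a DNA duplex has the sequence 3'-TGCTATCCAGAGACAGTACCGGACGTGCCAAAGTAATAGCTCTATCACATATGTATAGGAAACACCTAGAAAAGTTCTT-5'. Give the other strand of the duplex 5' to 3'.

The strand is given 3'→5', so its complement runs 5'→3' in the same left-to-right order: pair each base A↔T, G↔C.

5'-ACGATAGGTCTCTGTCATGGCCTGCACGGTTTCATTATCGAGATAGTGTATACATATCCTTTGTGGATCTTTTCAAGAA-3'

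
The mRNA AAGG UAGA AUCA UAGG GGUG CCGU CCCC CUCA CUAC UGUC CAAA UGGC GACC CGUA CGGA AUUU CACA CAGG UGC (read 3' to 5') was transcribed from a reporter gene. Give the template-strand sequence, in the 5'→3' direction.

5'-TTCCATCTTAGTATCCCCACGGCAGGGGGAGTGATGACAGGTTTACCGCTGGGCATGCCTTAAAGTGTGTCCACG-3'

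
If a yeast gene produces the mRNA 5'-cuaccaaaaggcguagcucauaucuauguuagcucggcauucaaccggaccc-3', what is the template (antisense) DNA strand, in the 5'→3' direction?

Replace U with T to get the coding DNA strand: CTACCAAAAGGCGTAGCTCATATCTATGTTAGCTCGGCATTCAACCGGACCC. The template strand is its reverse complement (complement GATGGTTTTCCGCATCGAGTATAGATACAATCGAGCCGTAAGTTGGCCTGGG, then reverse).

5'-GGGTCCGGTTGAATGCCGAGCTAACATAGATATGAGCTACGCCTTTTGGTAG-3'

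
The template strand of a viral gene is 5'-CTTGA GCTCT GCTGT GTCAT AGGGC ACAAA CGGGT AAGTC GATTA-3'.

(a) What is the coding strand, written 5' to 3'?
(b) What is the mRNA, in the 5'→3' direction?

(a) 5′-TAATCGACTTACCCGTTTGTGCCCTATGACACAGCAGAGCTCAAG-3′
(b) 5'-UAAUCGACUUACCCGUUUGUGCCCUAUGACACAGCAGAGCUCAAG-3'

(a) The coding strand is the reverse complement of the template: complement GAACTCGAGACGACACAGTATCCCGTGTTTGCCCATTCAGCTAAT, then reverse.
(b) mRNA has the coding-strand sequence with T→U.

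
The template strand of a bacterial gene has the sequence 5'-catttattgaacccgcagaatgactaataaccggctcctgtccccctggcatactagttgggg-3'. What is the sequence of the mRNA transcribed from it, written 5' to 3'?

The mRNA has the sequence of the coding strand (reverse complement of the template) with T→U. Reverse complement of CATTTATTGAACCCGCAGAATGACTAATAACCGGCTCCTGTCCCCCTGGCATACTAGTTGGGG is CCCCAACTAGTATGCCAGGGGGACAGGAGCCGGTTATTAGTCATTCTGCGGGTTCAATAAATG; then T→U.

5'-CCCCAACUAGUAUGCCAGGGGGACAGGAGCCGGUUAUUAGUCAUUCUGCGGGUUCAAUAAAUG-3'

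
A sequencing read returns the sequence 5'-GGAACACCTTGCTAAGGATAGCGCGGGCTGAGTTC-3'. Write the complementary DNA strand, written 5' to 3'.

5'-GAACTCAGCCCGCGCTATCCTTAGCAAGGTGTTCC-3'

The complement of GGAACACCTTGCTAAGGATAGCGCGGGCTGAGTTC is CCTTGTGGAACGATTCCTATCGCGCCCGACTCAAG (A↔T, G↔C). DNA strands are antiparallel, so the complementary strand runs 3'→5'; reversing gives the 5'→3' form.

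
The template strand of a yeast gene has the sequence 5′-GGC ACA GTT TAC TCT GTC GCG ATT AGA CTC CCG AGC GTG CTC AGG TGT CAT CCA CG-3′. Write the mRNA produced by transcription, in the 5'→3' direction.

5'-CGUGGAUGACACCUGAGCACGCUCGGGAGUCUAAUCGCGACAGAGUAAACUGUGCC-3'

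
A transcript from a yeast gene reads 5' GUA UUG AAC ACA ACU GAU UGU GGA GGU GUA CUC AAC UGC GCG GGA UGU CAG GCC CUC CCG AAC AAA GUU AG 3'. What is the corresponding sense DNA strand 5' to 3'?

5'-GTATTGAACACAACTGATTGTGGAGGTGTACTCAACTGCGCGGGATGTCAGGCCCTCCCGAACAAAGTTAG-3'

The coding DNA strand has the same 5'→3' sequence as the mRNA with U replaced by T.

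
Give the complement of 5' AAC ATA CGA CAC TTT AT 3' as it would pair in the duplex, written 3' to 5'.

3′-TTGTATGCTGTGAAATA-5′

Base-pairing A↔T, G↔C gives the complement. The complementary strand is antiparallel, so paired with a 5'→3' strand it runs 3'→5'.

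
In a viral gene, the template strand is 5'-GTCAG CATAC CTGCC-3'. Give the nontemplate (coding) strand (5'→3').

5′-GGCAGGTATGCTGAC-3′

The coding strand is complementary and antiparallel to the template: take the complement (A↔T, G↔C) and reverse.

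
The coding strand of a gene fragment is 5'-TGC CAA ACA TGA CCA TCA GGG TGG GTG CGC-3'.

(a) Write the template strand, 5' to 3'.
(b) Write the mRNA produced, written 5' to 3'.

(a) 5′-GCGCACCCACCCTGATGGTCATGTTTGGCA-3′
(b) 5'-UGCCAAACAUGACCAUCAGGGUGGGUGCGC-3'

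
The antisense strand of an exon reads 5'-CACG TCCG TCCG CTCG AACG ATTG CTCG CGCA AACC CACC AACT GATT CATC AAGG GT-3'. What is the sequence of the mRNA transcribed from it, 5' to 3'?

The mRNA has the sequence of the coding strand (reverse complement of the template) with T→U. Reverse complement of CACGTCCGTCCGCTCGAACGATTGCTCGCGCAAACCCACCAACTGATTCATCAAGGGT is ACCCTTGATGAATCAGTTGGTGGGTTTGCGCGAGCAATCGTTCGAGCGGACGGACGTG; then T→U.

5′-ACCCUUGAUGAAUCAGUUGGUGGGUUUGCGCGAGCAAUCGUUCGAGCGGACGGACGUG-3′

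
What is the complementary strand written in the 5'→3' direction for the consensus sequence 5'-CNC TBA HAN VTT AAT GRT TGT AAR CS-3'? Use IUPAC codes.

Standard pairs A↔T, G↔C; ambiguity codes pair R↔Y, S↔S, B↔V, H↔D, N↔N. Complement (GNGAVTDTNBAATTACYAACATTYGS), then reverse for 5'→3'.

5'-SGYTTACAAYCATTAABNTDTVAGNG-3'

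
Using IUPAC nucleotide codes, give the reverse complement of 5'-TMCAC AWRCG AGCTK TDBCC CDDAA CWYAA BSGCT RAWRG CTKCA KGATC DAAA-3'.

5′-TTTHGATCMTGMAGCYWTYAGCSVTTRWGTTHHGGGVHAMAGCTCGYWTGTGKA-3′

Standard pairs A↔T, G↔C; ambiguity codes pair R↔Y, M↔K, W↔W, S↔S, B↔V, D↔H. Complement (AKGTGTWYGCTCGAMAHVGGGHHTTGWRTTVSCGAYTWYCGAMGTMCTAGHTTT), then reverse for 5'→3'.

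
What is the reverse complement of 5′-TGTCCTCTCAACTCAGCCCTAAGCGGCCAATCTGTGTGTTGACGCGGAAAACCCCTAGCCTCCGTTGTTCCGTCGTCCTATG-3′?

5'-CATAGGACGACGGAACAACGGAGGCTAGGGGTTTTCCGCGTCAACACACAGATTGGCCGCTTAGGGCTGAGTTGAGAGGACA-3'

Complement each base (A↔T, G↔C): ACAGGAGAGTTGAGTCGGGATTCGCCGGTTAGACACACAACTGCGCCTTTTGGGGATCGGAGGCAACAAGGCAGCAGGATAC. Then reverse.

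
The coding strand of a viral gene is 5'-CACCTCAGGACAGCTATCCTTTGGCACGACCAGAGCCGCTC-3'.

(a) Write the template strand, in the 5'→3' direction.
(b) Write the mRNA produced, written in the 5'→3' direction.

(a) 5′-GAGCGGCTCTGGTCGTGCCAAAGGATAGCTGTCCTGAGGTG-3′
(b) 5'-CACCUCAGGACAGCUAUCCUUUGGCACGACCAGAGCCGCUC-3'

(a) The template strand is the reverse complement of the coding strand: complement GTGGAGTCCTGTCGATAGGAAACCGTGCTGGTCTCGGCGAG, then reverse.
(b) mRNA matches the coding strand with T→U.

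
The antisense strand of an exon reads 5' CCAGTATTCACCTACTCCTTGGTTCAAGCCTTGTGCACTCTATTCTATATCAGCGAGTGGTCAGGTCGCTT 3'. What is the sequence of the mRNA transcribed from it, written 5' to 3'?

5′-AAGCGACCUGACCACUCGCUGAUAUAGAAUAGAGUGCACAAGGCUUGAACCAAGGAGUAGGUGAAUACUGG-3′

RNA polymerase reads the template 3'→5' and synthesizes mRNA 5'→3' by base-pairing (A→U, T→A, G↔C). The complement of the template is GGTCATAAGTGGATGAGGAACCAAGTTCGGAACACGTGAGATAAGATATAGTCGCTCACCAGTCCAGCGAA; antiparallel, so 5'→3' the coding strand is AAGCGACCTGACCACTCGCTGATATAGAATAGAGTGCACAAGGCTTGAACCAAGGAGTAGGTGAATACTGG. Replace T with U for the mRNA.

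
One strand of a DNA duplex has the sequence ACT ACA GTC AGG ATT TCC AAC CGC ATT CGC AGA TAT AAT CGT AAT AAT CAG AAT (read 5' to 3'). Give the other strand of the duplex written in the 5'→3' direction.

5'-ATTCTGATTATTACGATTATATCTGCGAATGCGGTTGGAAATCCTGACTGTAGT-3'

Pairing A↔T and G↔C gives TGATGTCAGTCCTAAAGGTTGGCGTAAGCGTCTATATTAGCATTATTAGTCTTA, running 3'→5'. Reverse for the 5'→3' convention.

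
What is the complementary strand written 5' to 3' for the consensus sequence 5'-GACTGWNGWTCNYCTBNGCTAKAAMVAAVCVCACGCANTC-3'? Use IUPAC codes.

Standard pairs A↔T, G↔C; ambiguity codes pair Y↔R, M↔K, W↔W, B↔V, N↔N. Complement (CTGACWNCWAGNRGAVNCGATMTTKBTTBGBGTGCGTNAG), then reverse for 5'→3'.

5'-GANTGCGTGBGBTTBKTTMTAGCNVAGRNGAWCNWCAGTC-3'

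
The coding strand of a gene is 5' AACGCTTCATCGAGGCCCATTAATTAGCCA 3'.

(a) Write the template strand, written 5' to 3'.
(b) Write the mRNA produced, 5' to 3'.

(a) The template strand is the reverse complement of the coding strand: complement TTGCGAAGTAGCTCCGGGTAATTAATCGGT, then reverse.
(b) mRNA matches the coding strand with T→U.

(a) 5'-TGGCTAATTAATGGGCCTCGATGAAGCGTT-3'
(b) 5'-AACGCUUCAUCGAGGCCCAUUAAUUAGCCA-3'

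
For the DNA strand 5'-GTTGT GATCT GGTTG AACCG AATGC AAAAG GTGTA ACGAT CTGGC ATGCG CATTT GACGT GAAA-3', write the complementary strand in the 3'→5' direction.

3'-CAACACTAGACCAACTTGGCTTACGTTTTCCACATTGCTAGACCGTACGCGTAAACTGCACTTT-5'

Base-pairing A↔T, G↔C gives the complement. The complementary strand is antiparallel, so paired with a 5'→3' strand it runs 3'→5'.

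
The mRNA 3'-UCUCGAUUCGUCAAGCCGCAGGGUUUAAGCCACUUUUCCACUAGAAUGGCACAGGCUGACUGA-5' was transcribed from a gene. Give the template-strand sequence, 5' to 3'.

5′-AGAGCTAAGCAGTTCGGCGTCCCAAATTCGGTGAAAAGGTGATCTTACCGTGTCCGACTGACT-3′

Written 5'→3' the mRNA is AGUCAGUCGGACACGGUAAGAUCACCUUUUCACCGAAUUUGGGACGCCGAACUGCUUAGCUCU, so the coding DNA strand is AGTCAGTCGGACACGGTAAGATCACCTTTTCACCGAATTTGGGACGCCGAACTGCTTAGCTCT. The template is its reverse complement.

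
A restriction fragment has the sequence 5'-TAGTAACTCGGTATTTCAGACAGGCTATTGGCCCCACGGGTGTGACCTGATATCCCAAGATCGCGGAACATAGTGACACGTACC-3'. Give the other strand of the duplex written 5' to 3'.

5'-GGTACGTGTCACTATGTTCCGCGATCTTGGGATATCAGGTCACACCCGTGGGGCCAATAGCCTGTCTGAAATACCGAGTTACTA-3'

The complement of TAGTAACTCGGTATTTCAGACAGGCTATTGGCCCCACGGGTGTGACCTGATATCCCAAGATCGCGGAACATAGTGACACGTACC is ATCATTGAGCCATAAAGTCTGTCCGATAACCGGGGTGCCCACACTGGACTATAGGGTTCTAGCGCCTTGTATCACTGTGCATGG (A↔T, G↔C). DNA strands are antiparallel, so the complementary strand runs 3'→5'; reversing gives the 5'→3' form.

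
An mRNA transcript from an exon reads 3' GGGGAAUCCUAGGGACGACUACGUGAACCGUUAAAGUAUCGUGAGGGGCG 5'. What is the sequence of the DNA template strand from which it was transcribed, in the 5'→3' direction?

Written 5'→3' the mRNA is GCGGGGAGUGCUAUGAAAUUGCCAAGUGCAUCAGCAGGGAUCCUAAGGGG, so the coding DNA strand is GCGGGGAGTGCTATGAAATTGCCAAGTGCATCAGCAGGGATCCTAAGGGG. The template is its reverse complement.

5′-CCCCTTAGGATCCCTGCTGATGCACTTGGCAATTTCATAGCACTCCCCGC-3′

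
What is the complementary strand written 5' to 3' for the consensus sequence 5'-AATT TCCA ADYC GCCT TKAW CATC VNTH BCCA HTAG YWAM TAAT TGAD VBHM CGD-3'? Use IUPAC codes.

Standard pairs A↔T, G↔C; ambiguity codes pair Y↔R, M↔K, W↔W, B↔V, D↔H, N↔N. Complement (TTAAAGGTTHRGCGGAAMTWGTAGBNADVGGTDATCRWTKATTAACTHBVDKGCH), then reverse for 5'→3'.

5'-HCGKDVBHTCAATTAKTWRCTADTGGVDANBGATGWTMAAGGCGRHTTGGAAATT-3'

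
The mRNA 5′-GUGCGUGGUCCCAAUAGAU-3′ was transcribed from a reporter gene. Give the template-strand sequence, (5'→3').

5'-ATCTATTGGGACCACGCAC-3'

Replace U with T to get the coding DNA strand: GTGCGTGGTCCCAATAGAT. The template strand is its reverse complement (complement CACGCACCAGGGTTATCTA, then reverse).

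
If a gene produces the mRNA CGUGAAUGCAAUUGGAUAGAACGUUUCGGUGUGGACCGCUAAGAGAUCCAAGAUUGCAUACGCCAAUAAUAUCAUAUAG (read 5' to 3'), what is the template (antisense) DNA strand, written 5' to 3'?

Replace U with T to get the coding DNA strand: CGTGAATGCAATTGGATAGAACGTTTCGGTGTGGACCGCTAAGAGATCCAAGATTGCATACGCCAATAATATCATATAG. The template strand is its reverse complement (complement GCACTTACGTTAACCTATCTTGCAAAGCCACACCTGGCGATTCTCTAGGTTCTAACGTATGCGGTTATTATAGTATATC, then reverse).

5'-CTATATGATATTATTGGCGTATGCAATCTTGGATCTCTTAGCGGTCCACACCGAAACGTTCTATCCAATTGCATTCACG-3'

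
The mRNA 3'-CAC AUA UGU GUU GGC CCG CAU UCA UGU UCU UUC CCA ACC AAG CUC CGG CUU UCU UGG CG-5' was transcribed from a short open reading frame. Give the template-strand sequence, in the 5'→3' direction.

Written 5'→3' the mRNA is GCGGUUCUUUCGGCCUCGAACCAACCCUUUCUUGUACUUACGCCCGGUUGUGUAUACAC, so the coding DNA strand is GCGGTTCTTTCGGCCTCGAACCAACCCTTTCTTGTACTTACGCCCGGTTGTGTATACAC. The template is its reverse complement.

5'-GTGTATACACAACCGGGCGTAAGTACAAGAAAGGGTTGGTTCGAGGCCGAAAGAACCGC-3'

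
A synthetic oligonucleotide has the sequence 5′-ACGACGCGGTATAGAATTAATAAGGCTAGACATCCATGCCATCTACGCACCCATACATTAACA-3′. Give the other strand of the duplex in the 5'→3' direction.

5′-TGTTAATGTATGGGTGCGTAGATGGCATGGATGTCTAGCCTTATTAATTCTATACCGCGTCGT-3′

Pairing A↔T and G↔C gives TGCTGCGCCATATCTTAATTATTCCGATCTGTAGGTACGGTAGATGCGTGGGTATGTAATTGT, running 3'→5'. Reverse for the 5'→3' convention.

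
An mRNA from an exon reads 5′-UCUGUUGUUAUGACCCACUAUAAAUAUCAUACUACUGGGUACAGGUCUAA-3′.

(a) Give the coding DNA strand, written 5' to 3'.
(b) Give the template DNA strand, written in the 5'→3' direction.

(a) 5'-TCTGTTGTTATGACCCACTATAAATATCATACTACTGGGTACAGGTCTAA-3'
(b) 5′-TTAGACCTGTACCCAGTAGTATGATATTTATAGTGGGTCATAACAACAGA-3′

(a) The coding strand matches the mRNA with U→T.
(b) The template strand is the reverse complement of the coding strand.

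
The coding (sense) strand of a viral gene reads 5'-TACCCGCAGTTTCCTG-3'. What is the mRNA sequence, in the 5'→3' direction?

5'-UACCCGCAGUUUCCUG-3'

The mRNA is synthesized from the template strand, so it matches the coding strand with T replaced by U.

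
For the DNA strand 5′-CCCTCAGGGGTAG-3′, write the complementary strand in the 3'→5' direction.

Base-pairing A↔T, G↔C gives the complement. The complementary strand is antiparallel, so paired with a 5'→3' strand it runs 3'→5'.

3′-GGGAGTCCCCATC-5′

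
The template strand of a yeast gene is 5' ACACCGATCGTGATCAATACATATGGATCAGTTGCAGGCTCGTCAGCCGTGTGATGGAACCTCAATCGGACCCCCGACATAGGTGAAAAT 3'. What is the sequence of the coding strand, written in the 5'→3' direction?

5'-ATTTTCACCTATGTCGGGGGTCCGATTGAGGTTCCATCACACGGCTGACGAGCCTGCAACTGATCCATATGTATTGATCACGATCGGTGT-3'

The coding strand is complementary and antiparallel to the template: take the complement (A↔T, G↔C) and reverse.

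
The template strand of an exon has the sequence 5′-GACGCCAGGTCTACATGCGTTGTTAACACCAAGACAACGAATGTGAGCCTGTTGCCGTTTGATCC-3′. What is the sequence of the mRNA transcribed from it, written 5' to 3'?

5'-GGAUCAAACGGCAACAGGCUCACAUUCGUUGUCUUGGUGUUAACAACGCAUGUAGACCUGGCGUC-3'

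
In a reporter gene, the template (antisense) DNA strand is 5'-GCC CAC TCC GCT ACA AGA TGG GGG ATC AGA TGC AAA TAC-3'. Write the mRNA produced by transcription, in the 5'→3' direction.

5′-GUAUUUGCAUCUGAUCCCCCAUCUUGUAGCGGAGUGGGC-3′

The mRNA has the sequence of the coding strand (reverse complement of the template) with T→U. Reverse complement of GCCCACTCCGCTACAAGATGGGGGATCAGATGCAAATAC is GTATTTGCATCTGATCCCCCATCTTGTAGCGGAGTGGGC; then T→U.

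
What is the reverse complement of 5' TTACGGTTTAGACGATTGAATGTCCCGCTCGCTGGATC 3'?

Reading the sequence 3'→5' and pairing each base (A↔T, G↔C) gives the reverse complement directly.

5'-GATCCAGCGAGCGGGACATTCAATCGTCTAAACCGTAA-3'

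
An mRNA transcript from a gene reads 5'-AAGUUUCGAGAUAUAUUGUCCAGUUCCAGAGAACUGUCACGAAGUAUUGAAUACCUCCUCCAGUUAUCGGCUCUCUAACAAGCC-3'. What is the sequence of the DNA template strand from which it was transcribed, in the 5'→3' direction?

5'-GGCTTGTTAGAGAGCCGATAACTGGAGGAGGTATTCAATACTTCGTGACAGTTCTCTGGAACTGGACAATATATCTCGAAACTT-3'

Replace U with T to get the coding DNA strand: AAGTTTCGAGATATATTGTCCAGTTCCAGAGAACTGTCACGAAGTATTGAATACCTCCTCCAGTTATCGGCTCTCTAACAAGCC. The template strand is its reverse complement (complement TTCAAAGCTCTATATAACAGGTCAAGGTCTCTTGACAGTGCTTCATAACTTATGGAGGAGGTCAATAGCCGAGAGATTGTTCGG, then reverse).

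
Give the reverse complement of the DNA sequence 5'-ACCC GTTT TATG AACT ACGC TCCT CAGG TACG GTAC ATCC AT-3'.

Complement each base (A↔T, G↔C): TGGGCAAAATACTTGATGCGAGGAGTCCATGCCATGTAGGTA. Then reverse.

5'-ATGGATGTACCGTACCTGAGGAGCGTAGTTCATAAAACGGGT-3'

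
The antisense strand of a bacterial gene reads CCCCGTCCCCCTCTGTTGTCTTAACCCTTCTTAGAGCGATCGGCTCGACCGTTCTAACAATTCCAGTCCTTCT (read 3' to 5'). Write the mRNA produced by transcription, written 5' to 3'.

Reading the template 3'→5' as shown, RNA polymerase pairs each base (A→U, T→A, G↔C) to build mRNA 5'→3' directly.

5′-GGGGCAGGGGGAGACAACAGAAUUGGGAAGAAUCUCGCUAGCCGAGCUGGCAAGAUUGUUAAGGUCAGGAAGA-3′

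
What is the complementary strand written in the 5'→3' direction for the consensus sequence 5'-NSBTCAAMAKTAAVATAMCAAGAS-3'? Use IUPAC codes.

Standard pairs A↔T, G↔C; ambiguity codes pair M↔K, S↔S, B↔V, N↔N. Complement (NSVAGTTKTMATTBTATKGTTCTS), then reverse for 5'→3'.

5'-STCTTGKTATBTTAMTKTTGAVSN-3'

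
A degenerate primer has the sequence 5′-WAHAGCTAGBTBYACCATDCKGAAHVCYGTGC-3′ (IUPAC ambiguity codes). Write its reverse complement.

Standard pairs A↔T, G↔C; ambiguity codes pair Y↔R, K↔M, W↔W, B↔V, D↔H. Complement (WTDTCGATCVAVRTGGTAHGMCTTDBGRCACG), then reverse for 5'→3'.

5'-GCACRGBDTTCMGHATGGTRVAVCTAGCTDTW-3'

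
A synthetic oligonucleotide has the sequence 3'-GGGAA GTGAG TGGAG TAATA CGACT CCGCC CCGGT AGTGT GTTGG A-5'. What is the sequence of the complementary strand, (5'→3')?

5′-CCCTTCACTCACCTCATTATGCTGAGGCGGGGCCATCACACAACCT-3′

The strand is given 3'→5', so its complement runs 5'→3' in the same left-to-right order: pair each base A↔T, G↔C.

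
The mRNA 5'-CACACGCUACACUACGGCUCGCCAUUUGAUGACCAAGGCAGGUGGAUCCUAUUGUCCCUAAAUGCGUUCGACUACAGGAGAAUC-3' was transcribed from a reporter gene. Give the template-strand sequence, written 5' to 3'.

Replace U with T to get the coding DNA strand: CACACGCTACACTACGGCTCGCCATTTGATGACCAAGGCAGGTGGATCCTATTGTCCCTAAATGCGTTCGACTACAGGAGAATC. The template strand is its reverse complement (complement GTGTGCGATGTGATGCCGAGCGGTAAACTACTGGTTCCGTCCACCTAGGATAACAGGGATTTACGCAAGCTGATGTCCTCTTAG, then reverse).

5'-GATTCTCCTGTAGTCGAACGCATTTAGGGACAATAGGATCCACCTGCCTTGGTCATCAAATGGCGAGCCGTAGTGTAGCGTGTG-3'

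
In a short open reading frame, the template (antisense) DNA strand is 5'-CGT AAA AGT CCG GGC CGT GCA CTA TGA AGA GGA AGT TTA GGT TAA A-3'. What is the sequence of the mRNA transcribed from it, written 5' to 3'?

RNA polymerase reads the template 3'→5' and synthesizes mRNA 5'→3' by base-pairing (A→U, T→A, G↔C). The complement of the template is GCATTTTCAGGCCCGGCACGTGATACTTCTCCTTCAAATCCAATTT; antiparallel, so 5'→3' the coding strand is TTTAACCTAAACTTCCTCTTCATAGTGCACGGCCCGGACTTTTACG. Replace T with U for the mRNA.

5′-UUUAACCUAAACUUCCUCUUCAUAGUGCACGGCCCGGACUUUUACG-3′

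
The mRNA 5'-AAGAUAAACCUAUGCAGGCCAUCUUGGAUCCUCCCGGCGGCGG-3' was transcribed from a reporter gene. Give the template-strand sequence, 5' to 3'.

Replace U with T to get the coding DNA strand: AAGATAAACCTATGCAGGCCATCTTGGATCCTCCCGGCGGCGG. The template strand is its reverse complement (complement TTCTATTTGGATACGTCCGGTAGAACCTAGGAGGGCCGCCGCC, then reverse).

5'-CCGCCGCCGGGAGGATCCAAGATGGCCTGCATAGGTTTATCTT-3'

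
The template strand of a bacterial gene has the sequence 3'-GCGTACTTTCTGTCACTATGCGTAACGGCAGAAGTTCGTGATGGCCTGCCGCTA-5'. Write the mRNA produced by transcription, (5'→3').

Reading the template 3'→5' as shown, RNA polymerase pairs each base (A→U, T→A, G↔C) to build mRNA 5'→3' directly.

5'-CGCAUGAAAGACAGUGAUACGCAUUGCCGUCUUCAAGCACUACCGGACGGCGAU-3'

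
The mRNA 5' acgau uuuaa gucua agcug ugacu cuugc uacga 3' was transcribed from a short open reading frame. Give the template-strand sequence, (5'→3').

Replace U with T to get the coding DNA strand: ACGATTTTAAGTCTAAGCTGTGACTCTTGCTACGA. The template strand is its reverse complement (complement TGCTAAAATTCAGATTCGACACTGAGAACGATGCT, then reverse).

5'-TCGTAGCAAGAGTCACAGCTTAGACTTAAAATCGT-3'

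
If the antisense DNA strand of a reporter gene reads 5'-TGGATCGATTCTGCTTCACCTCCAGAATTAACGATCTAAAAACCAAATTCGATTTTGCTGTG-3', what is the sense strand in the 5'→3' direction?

The coding strand is complementary and antiparallel to the template: take the complement (A↔T, G↔C) and reverse.

5′-CACAGCAAAATCGAATTTGGTTTTTAGATCGTTAATTCTGGAGGTGAAGCAGAATCGATCCA-3′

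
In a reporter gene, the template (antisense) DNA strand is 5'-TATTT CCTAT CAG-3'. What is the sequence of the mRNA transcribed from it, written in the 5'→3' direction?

5'-CUGAUAGGAAAUA-3'

RNA polymerase reads the template 3'→5' and synthesizes mRNA 5'→3' by base-pairing (A→U, T→A, G↔C). The complement of the template is ATAAAGGATAGTC; antiparallel, so 5'→3' the coding strand is CTGATAGGAAATA. Replace T with U for the mRNA.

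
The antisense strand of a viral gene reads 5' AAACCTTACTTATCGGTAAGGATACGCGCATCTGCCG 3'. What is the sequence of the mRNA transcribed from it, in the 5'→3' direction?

5′-CGGCAGAUGCGCGUAUCCUUACCGAUAAGUAAGGUUU-3′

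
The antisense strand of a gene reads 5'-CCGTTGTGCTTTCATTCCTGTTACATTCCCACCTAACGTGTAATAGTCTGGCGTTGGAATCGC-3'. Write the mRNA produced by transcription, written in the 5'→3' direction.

5'-GCGAUUCCAACGCCAGACUAUUACACGUUAGGUGGGAAUGUAACAGGAAUGAAAGCACAACGG-3'

RNA polymerase reads the template 3'→5' and synthesizes mRNA 5'→3' by base-pairing (A→U, T→A, G↔C). The complement of the template is GGCAACACGAAAGTAAGGACAATGTAAGGGTGGATTGCACATTATCAGACCGCAACCTTAGCG; antiparallel, so 5'→3' the coding strand is GCGATTCCAACGCCAGACTATTACACGTTAGGTGGGAATGTAACAGGAATGAAAGCACAACGG. Replace T with U for the mRNA.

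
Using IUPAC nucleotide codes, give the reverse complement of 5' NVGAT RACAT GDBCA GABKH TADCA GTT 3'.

Standard pairs A↔T, G↔C; ambiguity codes pair R↔Y, K↔M, B↔V, D↔H, N↔N. Complement (NBCTAYTGTACHVGTCTVMDATHGTCAA), then reverse for 5'→3'.

5′-AACTGHTADMVTCTGVHCATGTYATCBN-3′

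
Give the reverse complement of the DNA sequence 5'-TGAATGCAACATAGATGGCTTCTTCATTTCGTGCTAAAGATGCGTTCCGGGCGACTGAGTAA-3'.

5'-TTACTCAGTCGCCCGGAACGCATCTTTAGCACGAAATGAAGAAGCCATCTATGTTGCATTCA-3'

Reading the sequence 3'→5' and pairing each base (A↔T, G↔C) gives the reverse complement directly.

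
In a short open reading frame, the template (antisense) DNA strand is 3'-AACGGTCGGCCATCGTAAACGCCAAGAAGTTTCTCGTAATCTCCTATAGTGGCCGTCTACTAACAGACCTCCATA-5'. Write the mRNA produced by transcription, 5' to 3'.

5'-UUGCCAGCCGGUAGCAUUUGCGGUUCUUCAAAGAGCAUUAGAGGAUAUCACCGGCAGAUGAUUGUCUGGAGGUAU-3'

Reading the template 3'→5' as shown, RNA polymerase pairs each base (A→U, T→A, G↔C) to build mRNA 5'→3' directly.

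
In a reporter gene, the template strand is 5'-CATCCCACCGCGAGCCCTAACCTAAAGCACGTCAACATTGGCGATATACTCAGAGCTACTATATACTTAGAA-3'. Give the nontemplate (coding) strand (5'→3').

The coding strand is complementary and antiparallel to the template: take the complement (A↔T, G↔C) and reverse.

5'-TTCTAAGTATATAGTAGCTCTGAGTATATCGCCAATGTTGACGTGCTTTAGGTTAGGGCTCGCGGTGGGATG-3'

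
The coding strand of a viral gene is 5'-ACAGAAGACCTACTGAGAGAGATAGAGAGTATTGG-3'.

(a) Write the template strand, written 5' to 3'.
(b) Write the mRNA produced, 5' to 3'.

(a) 5′-CCAATACTCTCTATCTCTCTCAGTAGGTCTTCTGT-3′
(b) 5'-ACAGAAGACCUACUGAGAGAGAUAGAGAGUAUUGG-3'

(a) The template strand is the reverse complement of the coding strand: complement TGTCTTCTGGATGACTCTCTCTATCTCTCATAACC, then reverse.
(b) mRNA matches the coding strand with T→U.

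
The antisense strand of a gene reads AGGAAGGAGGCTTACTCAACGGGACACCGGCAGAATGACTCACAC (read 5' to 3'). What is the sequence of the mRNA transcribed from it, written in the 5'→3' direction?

5'-GUGUGAGUCAUUCUGCCGGUGUCCCGUUGAGUAAGCCUCCUUCCU-3'

RNA polymerase reads the template 3'→5' and synthesizes mRNA 5'→3' by base-pairing (A→U, T→A, G↔C). The complement of the template is TCCTTCCTCCGAATGAGTTGCCCTGTGGCCGTCTTACTGAGTGTG; antiparallel, so 5'→3' the coding strand is GTGTGAGTCATTCTGCCGGTGTCCCGTTGAGTAAGCCTCCTTCCT. Replace T with U for the mRNA.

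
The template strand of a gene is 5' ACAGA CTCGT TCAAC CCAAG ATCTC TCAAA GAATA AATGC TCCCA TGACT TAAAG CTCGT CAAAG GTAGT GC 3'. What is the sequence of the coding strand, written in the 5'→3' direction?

5′-GCACTACCTTTGACGAGCTTTAAGTCATGGGAGCATTTATTCTTTGAGAGATCTTGGGTTGAACGAGTCTGT-3′

The coding strand is complementary and antiparallel to the template: take the complement (A↔T, G↔C) and reverse.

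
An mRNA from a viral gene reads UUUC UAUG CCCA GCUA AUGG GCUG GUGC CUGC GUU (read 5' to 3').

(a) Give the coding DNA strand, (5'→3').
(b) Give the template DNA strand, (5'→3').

(a) 5′-TTTCTATGCCCAGCTAATGGGCTGGTGCCTGCGTT-3′
(b) 5'-AACGCAGGCACCAGCCCATTAGCTGGGCATAGAAA-3'

(a) The coding strand matches the mRNA with U→T.
(b) The template strand is the reverse complement of the coding strand.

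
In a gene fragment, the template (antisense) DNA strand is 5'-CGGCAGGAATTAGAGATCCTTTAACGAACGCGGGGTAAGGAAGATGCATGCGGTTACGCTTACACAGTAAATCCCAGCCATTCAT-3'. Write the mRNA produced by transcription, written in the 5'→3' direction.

5'-AUGAAUGGCUGGGAUUUACUGUGUAAGCGUAACCGCAUGCAUCUUCCUUACCCCGCGUUCGUUAAAGGAUCUCUAAUUCCUGCCG-3'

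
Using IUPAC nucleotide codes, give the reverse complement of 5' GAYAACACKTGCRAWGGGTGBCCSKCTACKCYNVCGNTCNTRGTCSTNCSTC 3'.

5'-GASGNASGACYANGANCGBNRGMGTAGMSGGVCACCCWTYGCAMGTGTTRTC-3'

Standard pairs A↔T, G↔C; ambiguity codes pair R↔Y, K↔M, W↔W, S↔S, B↔V, N↔N. Complement (CTRTTGTGMACGYTWCCCACVGGSMGATGMGRNBGCNAGNAYCAGSANGSAG), then reverse for 5'→3'.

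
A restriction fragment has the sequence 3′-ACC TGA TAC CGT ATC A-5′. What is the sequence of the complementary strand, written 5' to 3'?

The strand is given 3'→5', so its complement runs 5'→3' in the same left-to-right order: pair each base A↔T, G↔C.

5'-TGGACTATGGCATAGT-3'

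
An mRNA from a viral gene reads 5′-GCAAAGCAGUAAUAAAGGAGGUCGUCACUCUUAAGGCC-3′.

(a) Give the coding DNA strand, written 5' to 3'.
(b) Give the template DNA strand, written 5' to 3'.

(a) The coding strand matches the mRNA with U→T.
(b) The template strand is the reverse complement of the coding strand.

(a) 5'-GCAAAGCAGTAATAAAGGAGGTCGTCACTCTTAAGGCC-3'
(b) 5′-GGCCTTAAGAGTGACGACCTCCTTTATTACTGCTTTGC-3′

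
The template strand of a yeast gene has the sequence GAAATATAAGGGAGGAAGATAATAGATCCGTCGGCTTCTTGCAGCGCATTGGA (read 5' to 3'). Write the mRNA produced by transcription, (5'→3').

The mRNA has the sequence of the coding strand (reverse complement of the template) with T→U. Reverse complement of GAAATATAAGGGAGGAAGATAATAGATCCGTCGGCTTCTTGCAGCGCATTGGA is TCCAATGCGCTGCAAGAAGCCGACGGATCTATTATCTTCCTCCCTTATATTTC; then T→U.

5'-UCCAAUGCGCUGCAAGAAGCCGACGGAUCUAUUAUCUUCCUCCCUUAUAUUUC-3'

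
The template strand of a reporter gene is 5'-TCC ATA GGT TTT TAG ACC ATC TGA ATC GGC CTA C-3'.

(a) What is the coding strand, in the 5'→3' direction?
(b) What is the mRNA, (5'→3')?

(a) The coding strand is the reverse complement of the template: complement AGGTATCCAAAAATCTGGTAGACTTAGCCGGATG, then reverse.
(b) mRNA has the coding-strand sequence with T→U.

(a) 5'-GTAGGCCGATTCAGATGGTCTAAAAACCTATGGA-3'
(b) 5'-GUAGGCCGAUUCAGAUGGUCUAAAAACCUAUGGA-3'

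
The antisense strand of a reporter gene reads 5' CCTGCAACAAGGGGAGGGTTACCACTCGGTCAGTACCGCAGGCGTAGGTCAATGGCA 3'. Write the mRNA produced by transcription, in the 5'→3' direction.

The mRNA has the sequence of the coding strand (reverse complement of the template) with T→U. Reverse complement of CCTGCAACAAGGGGAGGGTTACCACTCGGTCAGTACCGCAGGCGTAGGTCAATGGCA is TGCCATTGACCTACGCCTGCGGTACTGACCGAGTGGTAACCCTCCCCTTGTTGCAGG; then T→U.

5'-UGCCAUUGACCUACGCCUGCGGUACUGACCGAGUGGUAACCCUCCCCUUGUUGCAGG-3'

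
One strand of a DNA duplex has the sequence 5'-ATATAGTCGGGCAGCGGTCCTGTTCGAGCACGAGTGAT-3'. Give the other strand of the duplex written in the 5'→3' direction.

The complement of ATATAGTCGGGCAGCGGTCCTGTTCGAGCACGAGTGAT is TATATCAGCCCGTCGCCAGGACAAGCTCGTGCTCACTA (A↔T, G↔C). DNA strands are antiparallel, so the complementary strand runs 3'→5'; reversing gives the 5'→3' form.

5′-ATCACTCGTGCTCGAACAGGACCGCTGCCCGACTATAT-3′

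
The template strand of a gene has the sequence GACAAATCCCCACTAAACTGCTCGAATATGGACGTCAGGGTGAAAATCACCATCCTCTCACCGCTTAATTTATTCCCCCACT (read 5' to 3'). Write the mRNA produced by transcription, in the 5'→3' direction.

5'-AGUGGGGGAAUAAAUUAAGCGGUGAGAGGAUGGUGAUUUUCACCCUGACGUCCAUAUUCGAGCAGUUUAGUGGGGAUUUGUC-3'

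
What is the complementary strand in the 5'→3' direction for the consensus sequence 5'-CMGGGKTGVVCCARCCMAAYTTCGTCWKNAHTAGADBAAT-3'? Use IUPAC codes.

Standard pairs A↔T, G↔C; ambiguity codes pair R↔Y, M↔K, W↔W, B↔V, D↔H, N↔N. Complement (GKCCCMACBBGGTYGGKTTRAAGCAGWMNTDATCTHVTTA), then reverse for 5'→3'.

5'-ATTVHTCTADTNMWGACGAARTTKGGYTGGBBCAMCCCKG-3'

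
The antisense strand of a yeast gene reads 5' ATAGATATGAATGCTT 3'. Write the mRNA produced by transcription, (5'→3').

RNA polymerase reads the template 3'→5' and synthesizes mRNA 5'→3' by base-pairing (A→U, T→A, G↔C). The complement of the template is TATCTATACTTACGAA; antiparallel, so 5'→3' the coding strand is AAGCATTCATATCTAT. Replace T with U for the mRNA.

5'-AAGCAUUCAUAUCUAU-3'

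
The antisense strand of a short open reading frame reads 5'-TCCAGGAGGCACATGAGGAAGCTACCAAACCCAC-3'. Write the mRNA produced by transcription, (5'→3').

5′-GUGGGUUUGGUAGCUUCCUCAUGUGCCUCCUGGA-3′

RNA polymerase reads the template 3'→5' and synthesizes mRNA 5'→3' by base-pairing (A→U, T→A, G↔C). The complement of the template is AGGTCCTCCGTGTACTCCTTCGATGGTTTGGGTG; antiparallel, so 5'→3' the coding strand is GTGGGTTTGGTAGCTTCCTCATGTGCCTCCTGGA. Replace T with U for the mRNA.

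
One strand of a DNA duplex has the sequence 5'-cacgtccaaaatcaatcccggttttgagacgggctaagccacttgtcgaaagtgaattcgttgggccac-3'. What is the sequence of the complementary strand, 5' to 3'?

The complement of CACGTCCAAAATCAATCCCGGTTTTGAGACGGGCTAAGCCACTTGTCGAAAGTGAATTCGTTGGGCCAC is GTGCAGGTTTTAGTTAGGGCCAAAACTCTGCCCGATTCGGTGAACAGCTTTCACTTAAGCAACCCGGTG (A↔T, G↔C). DNA strands are antiparallel, so the complementary strand runs 3'→5'; reversing gives the 5'→3' form.

5'-GTGGCCCAACGAATTCACTTTCGACAAGTGGCTTAGCCCGTCTCAAAACCGGGATTGATTTTGGACGTG-3'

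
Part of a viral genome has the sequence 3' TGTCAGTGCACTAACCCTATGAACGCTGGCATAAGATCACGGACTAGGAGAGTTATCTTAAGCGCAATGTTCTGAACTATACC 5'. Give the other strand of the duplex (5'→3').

5'-ACAGTCACGTGATTGGGATACTTGCGACCGTATTCTAGTGCCTGATCCTCTCAATAGAATTCGCGTTACAAGACTTGATATGG-3'

The strand is given 3'→5', so its complement runs 5'→3' in the same left-to-right order: pair each base A↔T, G↔C.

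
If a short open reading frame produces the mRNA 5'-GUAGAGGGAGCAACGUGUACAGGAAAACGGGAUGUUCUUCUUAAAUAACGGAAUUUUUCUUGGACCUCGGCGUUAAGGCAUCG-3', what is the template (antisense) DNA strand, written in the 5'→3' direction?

5'-CGATGCCTTAACGCCGAGGTCCAAGAAAAATTCCGTTATTTAAGAAGAACATCCCGTTTTCCTGTACACGTTGCTCCCTCTAC-3'

Replace U with T to get the coding DNA strand: GTAGAGGGAGCAACGTGTACAGGAAAACGGGATGTTCTTCTTAAATAACGGAATTTTTCTTGGACCTCGGCGTTAAGGCATCG. The template strand is its reverse complement (complement CATCTCCCTCGTTGCACATGTCCTTTTGCCCTACAAGAAGAATTTATTGCCTTAAAAAGAACCTGGAGCCGCAATTCCGTAGC, then reverse).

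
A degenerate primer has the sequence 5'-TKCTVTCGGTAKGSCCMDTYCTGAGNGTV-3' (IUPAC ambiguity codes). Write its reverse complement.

5'-BACNCTCAGRAHKGGSCMTACCGABAGMA-3'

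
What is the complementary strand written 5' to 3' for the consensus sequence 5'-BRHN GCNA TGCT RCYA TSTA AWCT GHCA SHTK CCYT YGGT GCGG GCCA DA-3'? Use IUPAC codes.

Standard pairs A↔T, G↔C; ambiguity codes pair R↔Y, K↔M, W↔W, S↔S, B↔V, D↔H, N↔N. Complement (VYDNCGNTACGAYGRTASATTWGACDGTSDAMGGRARCCACGCCCGGTHT), then reverse for 5'→3'.

5'-THTGGCCCGCACCRARGGMADSTGDCAGWTTASATRGYAGCATNGCNDYV-3'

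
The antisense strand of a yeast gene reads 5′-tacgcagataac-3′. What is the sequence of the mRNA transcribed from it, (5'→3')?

The mRNA has the sequence of the coding strand (reverse complement of the template) with T→U. Reverse complement of TACGCAGATAAC is GTTATCTGCGTA; then T→U.

5'-GUUAUCUGCGUA-3'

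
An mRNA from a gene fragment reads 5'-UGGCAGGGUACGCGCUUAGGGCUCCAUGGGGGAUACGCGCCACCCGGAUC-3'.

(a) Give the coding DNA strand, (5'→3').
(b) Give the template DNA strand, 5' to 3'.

(a) 5'-TGGCAGGGTACGCGCTTAGGGCTCCATGGGGGATACGCGCCACCCGGATC-3'
(b) 5'-GATCCGGGTGGCGCGTATCCCCCATGGAGCCCTAAGCGCGTACCCTGCCA-3'

(a) The coding strand matches the mRNA with U→T.
(b) The template strand is the reverse complement of the coding strand.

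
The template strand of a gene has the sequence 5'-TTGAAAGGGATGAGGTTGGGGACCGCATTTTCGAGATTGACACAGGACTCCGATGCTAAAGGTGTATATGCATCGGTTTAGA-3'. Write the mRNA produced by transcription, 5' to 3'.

5'-UCUAAACCGAUGCAUAUACACCUUUAGCAUCGGAGUCCUGUGUCAAUCUCGAAAAUGCGGUCCCCAACCUCAUCCCUUUCAA-3'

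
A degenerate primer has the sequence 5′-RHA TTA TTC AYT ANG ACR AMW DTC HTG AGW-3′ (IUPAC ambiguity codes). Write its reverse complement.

Standard pairs A↔T, G↔C; ambiguity codes pair R↔Y, M↔K, W↔W, D↔H, N↔N. Complement (YDTAATAAGTRATNCTGYTKWHAGDACTCW), then reverse for 5'→3'.

5'-WCTCADGAHWKTYGTCNTARTGAATAATDY-3'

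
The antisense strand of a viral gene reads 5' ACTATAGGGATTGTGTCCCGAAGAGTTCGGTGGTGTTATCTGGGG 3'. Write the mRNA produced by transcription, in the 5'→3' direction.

5'-CCCCAGAUAACACCACCGAACUCUUCGGGACACAAUCCCUAUAGU-3'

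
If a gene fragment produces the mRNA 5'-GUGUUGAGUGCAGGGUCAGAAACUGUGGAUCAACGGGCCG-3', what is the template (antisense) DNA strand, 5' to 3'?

Replace U with T to get the coding DNA strand: GTGTTGAGTGCAGGGTCAGAAACTGTGGATCAACGGGCCG. The template strand is its reverse complement (complement CACAACTCACGTCCCAGTCTTTGACACCTAGTTGCCCGGC, then reverse).

5'-CGGCCCGTTGATCCACAGTTTCTGACCCTGCACTCAACAC-3'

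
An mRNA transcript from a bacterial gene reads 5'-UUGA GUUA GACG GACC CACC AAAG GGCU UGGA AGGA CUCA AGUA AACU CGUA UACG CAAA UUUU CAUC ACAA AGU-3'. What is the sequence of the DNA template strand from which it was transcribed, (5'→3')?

Replace U with T to get the coding DNA strand: TTGAGTTAGACGGACCCACCAAAGGGCTTGGAAGGACTCAAGTAAACTCGTATACGCAAATTTTCATCACAAAGT. The template strand is its reverse complement (complement AACTCAATCTGCCTGGGTGGTTTCCCGAACCTTCCTGAGTTCATTTGAGCATATGCGTTTAAAAGTAGTGTTTCA, then reverse).

5'-ACTTTGTGATGAAAATTTGCGTATACGAGTTTACTTGAGTCCTTCCAAGCCCTTTGGTGGGTCCGTCTAACTCAA-3'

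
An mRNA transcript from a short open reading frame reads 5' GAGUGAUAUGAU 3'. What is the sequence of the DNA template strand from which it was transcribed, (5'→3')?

5'-ATCATATCACTC-3'

Replace U with T to get the coding DNA strand: GAGTGATATGAT. The template strand is its reverse complement (complement CTCACTATACTA, then reverse).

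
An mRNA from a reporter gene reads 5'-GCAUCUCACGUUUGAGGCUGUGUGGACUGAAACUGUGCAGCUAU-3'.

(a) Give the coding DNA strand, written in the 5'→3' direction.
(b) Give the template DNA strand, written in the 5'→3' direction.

(a) The coding strand matches the mRNA with U→T.
(b) The template strand is the reverse complement of the coding strand.

(a) 5'-GCATCTCACGTTTGAGGCTGTGTGGACTGAAACTGTGCAGCTAT-3'
(b) 5'-ATAGCTGCACAGTTTCAGTCCACACAGCCTCAAACGTGAGATGC-3'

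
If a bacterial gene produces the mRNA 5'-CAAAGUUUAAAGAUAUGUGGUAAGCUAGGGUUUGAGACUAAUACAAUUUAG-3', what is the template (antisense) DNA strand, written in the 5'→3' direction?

Replace U with T to get the coding DNA strand: CAAAGTTTAAAGATATGTGGTAAGCTAGGGTTTGAGACTAATACAATTTAG. The template strand is its reverse complement (complement GTTTCAAATTTCTATACACCATTCGATCCCAAACTCTGATTATGTTAAATC, then reverse).

5′-CTAAATTGTATTAGTCTCAAACCCTAGCTTACCACATATCTTTAAACTTTG-3′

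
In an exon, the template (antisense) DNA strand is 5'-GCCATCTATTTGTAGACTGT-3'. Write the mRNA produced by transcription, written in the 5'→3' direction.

5'-ACAGUCUACAAAUAGAUGGC-3'

The mRNA has the sequence of the coding strand (reverse complement of the template) with T→U. Reverse complement of GCCATCTATTTGTAGACTGT is ACAGTCTACAAATAGATGGC; then T→U.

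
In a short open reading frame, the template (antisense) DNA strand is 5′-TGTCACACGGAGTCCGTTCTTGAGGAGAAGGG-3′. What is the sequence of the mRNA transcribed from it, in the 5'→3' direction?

The mRNA has the sequence of the coding strand (reverse complement of the template) with T→U. Reverse complement of TGTCACACGGAGTCCGTTCTTGAGGAGAAGGG is CCCTTCTCCTCAAGAACGGACTCCGTGTGACA; then T→U.

5′-CCCUUCUCCUCAAGAACGGACUCCGUGUGACA-3′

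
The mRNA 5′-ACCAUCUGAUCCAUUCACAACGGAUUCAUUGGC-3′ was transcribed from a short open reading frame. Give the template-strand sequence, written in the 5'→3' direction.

Replace U with T to get the coding DNA strand: ACCATCTGATCCATTCACAACGGATTCATTGGC. The template strand is its reverse complement (complement TGGTAGACTAGGTAAGTGTTGCCTAAGTAACCG, then reverse).

5'-GCCAATGAATCCGTTGTGAATGGATCAGATGGT-3'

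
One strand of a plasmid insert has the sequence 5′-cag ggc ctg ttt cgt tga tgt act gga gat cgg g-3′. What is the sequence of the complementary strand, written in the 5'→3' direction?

5'-CCCGATCTCCAGTACATCAACGAAACAGGCCCTG-3'

The complement of CAGGGCCTGTTTCGTTGATGTACTGGAGATCGGG is GTCCCGGACAAAGCAACTACATGACCTCTAGCCC (A↔T, G↔C). DNA strands are antiparallel, so the complementary strand runs 3'→5'; reversing gives the 5'→3' form.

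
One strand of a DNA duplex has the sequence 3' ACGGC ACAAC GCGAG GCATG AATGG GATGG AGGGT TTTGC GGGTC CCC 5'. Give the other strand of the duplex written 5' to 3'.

5'-TGCCGTGTTGCGCTCCGTACTTACCCTACCTCCCAAAACGCCCAGGGG-3'

The strand is given 3'→5', so its complement runs 5'→3' in the same left-to-right order: pair each base A↔T, G↔C.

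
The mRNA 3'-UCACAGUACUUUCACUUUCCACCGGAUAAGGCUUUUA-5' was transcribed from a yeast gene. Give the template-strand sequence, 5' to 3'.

5'-AGTGTCATGAAAGTGAAAGGTGGCCTATTCCGAAAAT-3'

Written 5'→3' the mRNA is AUUUUCGGAAUAGGCCACCUUUCACUUUCAUGACACU, so the coding DNA strand is ATTTTCGGAATAGGCCACCTTTCACTTTCATGACACT. The template is its reverse complement.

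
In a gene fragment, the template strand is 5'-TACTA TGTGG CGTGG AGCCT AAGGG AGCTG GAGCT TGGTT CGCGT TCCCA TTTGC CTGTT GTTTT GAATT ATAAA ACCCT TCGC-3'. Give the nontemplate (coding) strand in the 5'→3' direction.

The coding strand is complementary and antiparallel to the template: take the complement (A↔T, G↔C) and reverse.

5'-GCGAAGGGTTTTATAATTCAAAACAACAGGCAAATGGGAACGCGAACCAAGCTCCAGCTCCCTTAGGCTCCACGCCACATAGTA-3'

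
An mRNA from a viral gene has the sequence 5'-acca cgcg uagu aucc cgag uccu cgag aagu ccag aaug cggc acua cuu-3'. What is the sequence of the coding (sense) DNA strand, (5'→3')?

The coding DNA strand has the same 5'→3' sequence as the mRNA with U replaced by T.

5'-ACCACGCGTAGTATCCCGAGTCCTCGAGAAGTCCAGAATGCGGCACTACTT-3'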